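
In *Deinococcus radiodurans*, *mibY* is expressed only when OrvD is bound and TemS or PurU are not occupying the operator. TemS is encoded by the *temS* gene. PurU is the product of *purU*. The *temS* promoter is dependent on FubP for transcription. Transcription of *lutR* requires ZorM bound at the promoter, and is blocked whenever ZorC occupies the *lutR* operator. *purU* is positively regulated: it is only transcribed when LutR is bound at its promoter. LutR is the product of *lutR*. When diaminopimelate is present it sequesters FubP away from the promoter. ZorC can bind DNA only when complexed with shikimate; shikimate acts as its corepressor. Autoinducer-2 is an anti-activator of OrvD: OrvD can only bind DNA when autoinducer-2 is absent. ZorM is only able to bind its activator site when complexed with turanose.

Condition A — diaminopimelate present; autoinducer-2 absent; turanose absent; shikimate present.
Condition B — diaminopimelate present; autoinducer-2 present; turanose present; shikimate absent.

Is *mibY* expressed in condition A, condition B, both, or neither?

A only

Condition A:
Diaminopimelate is present, so FubP is inactive.
Required activator FubP is absent, so *temS* is not transcribed.
So TemS is not produced.
Autoinducer-2 is absent, so OrvD is active.
Turanose is absent, so ZorM is inactive.
Shikimate is present, so ZorC is active.
With repressor ZorC bound, *lutR* is not transcribed.
So LutR is not produced.
Required activator LutR is absent, so *purU* is not transcribed.
So PurU is not produced.
No repressor is bound and OrvD is active, so *mibY* is transcribed.
→ *mibY* is ON in A.
Condition B:
Diaminopimelate is present, so FubP is inactive.
Required activator FubP is absent, so *temS* is not transcribed.
So TemS is not produced.
Autoinducer-2 is present, so OrvD is inactive.
Turanose is present, so ZorM is active.
Shikimate is absent, so ZorC is inactive.
No repressor is bound and ZorM is active, so *lutR* is transcribed.
So LutR is produced and active.
No repressor is bound and LutR is active, so *purU* is transcribed.
So PurU is produced and active.
With repressor PurU bound, *mibY* is not transcribed.
→ *mibY* is OFF in B.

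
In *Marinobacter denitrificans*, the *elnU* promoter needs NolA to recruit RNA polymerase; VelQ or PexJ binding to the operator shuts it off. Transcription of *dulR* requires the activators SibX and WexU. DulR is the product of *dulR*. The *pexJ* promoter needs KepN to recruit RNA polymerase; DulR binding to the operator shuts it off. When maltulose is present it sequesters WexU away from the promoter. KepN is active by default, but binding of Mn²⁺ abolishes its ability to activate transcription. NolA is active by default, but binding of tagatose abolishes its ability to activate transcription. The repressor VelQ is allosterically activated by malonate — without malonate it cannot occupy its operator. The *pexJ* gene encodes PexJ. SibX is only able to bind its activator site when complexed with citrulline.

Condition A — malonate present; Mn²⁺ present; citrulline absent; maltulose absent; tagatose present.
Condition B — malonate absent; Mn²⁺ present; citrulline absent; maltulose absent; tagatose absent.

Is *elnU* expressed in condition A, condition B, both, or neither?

B only

Condition A:
Malonate is present, so VelQ is active.
Mn²⁺ is present, so KepN is inactive.
Citrulline is absent, so SibX is inactive.
Maltulose is absent, so WexU is active.
Required activator SibX is absent, so *dulR* is not transcribed.
So DulR is not produced.
Required activator KepN is absent, so *pexJ* is not transcribed.
So PexJ is not produced.
Tagatose is present, so NolA is inactive.
With repressor VelQ bound, *elnU* is not transcribed.
→ *elnU* is OFF in A.
Condition B:
Malonate is absent, so VelQ is inactive.
Mn²⁺ is present, so KepN is inactive.
Citrulline is absent, so SibX is inactive.
Maltulose is absent, so WexU is active.
Required activator SibX is absent, so *dulR* is not transcribed.
So DulR is not produced.
Required activator KepN is absent, so *pexJ* is not transcribed.
So PexJ is not produced.
Tagatose is absent, so NolA is active.
No repressor is bound and NolA is active, so *elnU* is transcribed.
→ *elnU* is ON in B.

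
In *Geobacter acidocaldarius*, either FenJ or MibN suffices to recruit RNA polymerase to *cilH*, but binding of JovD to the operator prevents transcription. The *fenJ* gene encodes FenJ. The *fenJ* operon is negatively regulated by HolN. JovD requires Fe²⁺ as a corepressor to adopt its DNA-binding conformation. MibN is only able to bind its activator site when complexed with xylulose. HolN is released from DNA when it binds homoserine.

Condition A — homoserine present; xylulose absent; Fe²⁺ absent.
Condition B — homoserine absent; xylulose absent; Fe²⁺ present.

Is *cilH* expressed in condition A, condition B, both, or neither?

A only

Condition A:
Homoserine is present, so HolN is inactive.
With no repressor bound, *fenJ* is transcribed.
So FenJ is produced and active.
Xylulose is absent, so MibN is inactive.
Fe²⁺ is absent, so JovD is inactive.
Activator FenJ is present, so *cilH* is transcribed.
→ *cilH* is ON in A.
Condition B:
Homoserine is absent, so HolN is active.
With repressor HolN bound, *fenJ* is not transcribed.
So FenJ is not produced.
Xylulose is absent, so MibN is inactive.
Fe²⁺ is present, so JovD is active.
With repressor JovD bound, *cilH* is not transcribed.
→ *cilH* is OFF in B.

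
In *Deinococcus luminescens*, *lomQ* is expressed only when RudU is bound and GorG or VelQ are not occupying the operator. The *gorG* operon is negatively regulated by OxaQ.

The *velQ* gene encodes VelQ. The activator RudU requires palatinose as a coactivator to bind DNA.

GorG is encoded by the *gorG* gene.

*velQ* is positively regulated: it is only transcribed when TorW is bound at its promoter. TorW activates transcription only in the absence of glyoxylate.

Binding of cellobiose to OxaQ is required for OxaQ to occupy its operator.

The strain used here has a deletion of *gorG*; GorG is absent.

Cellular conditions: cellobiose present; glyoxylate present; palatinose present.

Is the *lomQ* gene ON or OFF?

GorG is non-functional in this strain, so it has no effect.
Palatinose is present, so RudU is active.
Glyoxylate is present, so TorW is inactive.
Required activator TorW is absent, so *velQ* is not transcribed.
So VelQ is not produced.
No repressor is bound and RudU is active, so *lomQ* is transcribed.

ON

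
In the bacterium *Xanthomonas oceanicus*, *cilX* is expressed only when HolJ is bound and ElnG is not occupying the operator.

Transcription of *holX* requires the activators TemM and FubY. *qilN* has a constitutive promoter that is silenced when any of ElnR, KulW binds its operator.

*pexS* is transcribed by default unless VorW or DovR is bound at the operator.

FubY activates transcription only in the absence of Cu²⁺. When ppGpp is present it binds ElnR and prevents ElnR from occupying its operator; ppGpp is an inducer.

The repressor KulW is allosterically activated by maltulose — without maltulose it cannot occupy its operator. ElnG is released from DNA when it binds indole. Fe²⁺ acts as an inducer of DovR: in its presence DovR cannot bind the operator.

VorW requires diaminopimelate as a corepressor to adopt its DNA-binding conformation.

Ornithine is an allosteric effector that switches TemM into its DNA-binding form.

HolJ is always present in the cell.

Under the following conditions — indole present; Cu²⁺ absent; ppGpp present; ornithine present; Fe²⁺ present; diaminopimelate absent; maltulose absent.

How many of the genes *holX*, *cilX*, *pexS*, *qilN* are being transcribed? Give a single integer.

4

Ornithine is present, so TemM is active.
Cu²⁺ is absent, so FubY is active.
No repressor is bound and TemM and FubY are active, so *holX* is transcribed.
→ *holX* is ON.
Indole is present, so ElnG is inactive.
HolJ is produced constitutively and is active.
No repressor is bound and HolJ is active, so *cilX* is transcribed.
→ *cilX* is ON.
Diaminopimelate is absent, so VorW is inactive.
Fe²⁺ is present, so DovR is inactive.
With no repressor bound, *pexS* is transcribed.
→ *pexS* is ON.
ppGpp is present, so ElnR is inactive.
Maltulose is absent, so KulW is inactive.
With no repressor bound, *qilN* is transcribed.
→ *qilN* is ON.
4 of the 4 genes are transcribed.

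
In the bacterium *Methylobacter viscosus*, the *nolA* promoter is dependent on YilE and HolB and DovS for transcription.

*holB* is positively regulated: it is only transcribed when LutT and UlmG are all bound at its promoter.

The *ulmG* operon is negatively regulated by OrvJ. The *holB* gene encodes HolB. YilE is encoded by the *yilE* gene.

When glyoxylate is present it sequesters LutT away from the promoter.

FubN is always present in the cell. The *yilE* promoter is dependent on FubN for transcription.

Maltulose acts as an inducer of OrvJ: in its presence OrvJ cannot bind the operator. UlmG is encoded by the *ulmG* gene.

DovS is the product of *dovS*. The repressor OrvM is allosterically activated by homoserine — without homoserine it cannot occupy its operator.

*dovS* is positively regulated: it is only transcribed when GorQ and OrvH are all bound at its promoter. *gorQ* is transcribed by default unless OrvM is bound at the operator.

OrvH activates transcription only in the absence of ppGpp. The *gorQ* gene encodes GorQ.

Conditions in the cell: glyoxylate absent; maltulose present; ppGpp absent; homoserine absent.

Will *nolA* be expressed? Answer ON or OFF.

FubN is produced constitutively and is active.
No repressor is bound and FubN is active, so *yilE* is transcribed.
So YilE is produced and active.
Glyoxylate is absent, so LutT is active.
Maltulose is present, so OrvJ is inactive.
With no repressor bound, *ulmG* is transcribed.
So UlmG is produced and active.
No repressor is bound and LutT and UlmG are active, so *holB* is transcribed.
So HolB is produced and active.
Homoserine is absent, so OrvM is inactive.
With no repressor bound, *gorQ* is transcribed.
So GorQ is produced and active.
ppGpp is absent, so OrvH is active.
No repressor is bound and GorQ and OrvH are active, so *dovS* is transcribed.
So DovS is produced and active.
No repressor is bound and YilE and HolB and DovS are active, so *nolA* is transcribed.

ON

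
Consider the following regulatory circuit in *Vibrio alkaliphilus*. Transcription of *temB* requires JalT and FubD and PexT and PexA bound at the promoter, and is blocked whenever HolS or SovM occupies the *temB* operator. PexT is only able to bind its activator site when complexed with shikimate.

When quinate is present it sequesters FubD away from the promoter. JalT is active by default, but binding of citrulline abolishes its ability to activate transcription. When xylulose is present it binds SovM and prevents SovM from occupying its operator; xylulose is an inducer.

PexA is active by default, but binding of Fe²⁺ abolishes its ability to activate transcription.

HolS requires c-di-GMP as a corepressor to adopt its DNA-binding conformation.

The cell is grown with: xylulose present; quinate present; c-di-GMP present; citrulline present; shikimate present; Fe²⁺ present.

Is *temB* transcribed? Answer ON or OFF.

c-di-GMP is present, so HolS is active.
Citrulline is present, so JalT is inactive.
Quinate is present, so FubD is inactive.
Xylulose is present, so SovM is inactive.
Shikimate is present, so PexT is active.
Fe²⁺ is present, so PexA is inactive.
With repressor HolS bound, *temB* is not transcribed.

OFF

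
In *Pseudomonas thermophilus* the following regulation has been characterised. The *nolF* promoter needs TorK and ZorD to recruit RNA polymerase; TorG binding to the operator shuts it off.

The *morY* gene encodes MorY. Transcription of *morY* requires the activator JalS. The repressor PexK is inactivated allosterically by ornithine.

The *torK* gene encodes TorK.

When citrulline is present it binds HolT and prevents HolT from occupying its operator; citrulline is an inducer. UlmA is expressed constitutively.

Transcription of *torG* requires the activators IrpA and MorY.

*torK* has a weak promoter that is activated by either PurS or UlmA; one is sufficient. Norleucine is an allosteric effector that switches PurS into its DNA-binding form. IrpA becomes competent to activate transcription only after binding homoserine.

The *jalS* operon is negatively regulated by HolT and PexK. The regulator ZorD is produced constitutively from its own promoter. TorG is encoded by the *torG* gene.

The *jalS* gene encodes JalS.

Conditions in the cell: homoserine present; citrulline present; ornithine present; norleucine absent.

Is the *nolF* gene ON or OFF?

Homoserine is present, so IrpA is active.
Citrulline is present, so HolT is inactive.
Ornithine is present, so PexK is inactive.
With no repressor bound, *jalS* is transcribed.
So JalS is produced and active.
No repressor is bound and JalS is active, so *morY* is transcribed.
So MorY is produced and active.
No repressor is bound and IrpA and MorY are active, so *torG* is transcribed.
So TorG is produced and active.
Norleucine is absent, so PurS is inactive.
UlmA is produced constitutively and is active.
Activator UlmA is present, so *torK* is transcribed.
So TorK is produced and active.
ZorD is produced constitutively and is active.
With repressor TorG bound, *nolF* is not transcribed.

OFF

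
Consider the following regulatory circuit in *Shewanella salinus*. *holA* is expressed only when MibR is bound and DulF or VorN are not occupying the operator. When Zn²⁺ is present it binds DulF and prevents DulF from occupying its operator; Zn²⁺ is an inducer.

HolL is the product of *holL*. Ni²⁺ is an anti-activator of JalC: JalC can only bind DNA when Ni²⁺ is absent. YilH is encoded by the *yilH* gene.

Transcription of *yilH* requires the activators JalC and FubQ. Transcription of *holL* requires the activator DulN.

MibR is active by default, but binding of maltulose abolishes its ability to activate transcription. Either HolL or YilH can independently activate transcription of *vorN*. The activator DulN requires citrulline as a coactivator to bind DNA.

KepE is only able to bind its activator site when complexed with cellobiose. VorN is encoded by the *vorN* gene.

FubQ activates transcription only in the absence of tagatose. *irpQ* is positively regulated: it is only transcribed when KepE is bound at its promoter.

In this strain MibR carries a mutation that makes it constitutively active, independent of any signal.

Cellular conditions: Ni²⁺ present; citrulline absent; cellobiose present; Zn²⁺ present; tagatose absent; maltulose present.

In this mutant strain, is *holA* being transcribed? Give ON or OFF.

ON

MibR is constitutively active in this strain.
Zn²⁺ is present, so DulF is inactive.
Citrulline is absent, so DulN is inactive.
Required activator DulN is absent, so *holL* is not transcribed.
So HolL is not produced.
Ni²⁺ is present, so JalC is inactive.
Tagatose is absent, so FubQ is active.
Required activator JalC is absent, so *yilH* is not transcribed.
So YilH is not produced.
No activator is available at the *vorN* promoter, so *vorN* is not transcribed.
So VorN is not produced.
No repressor is bound and MibR is active, so *holA* is transcribed.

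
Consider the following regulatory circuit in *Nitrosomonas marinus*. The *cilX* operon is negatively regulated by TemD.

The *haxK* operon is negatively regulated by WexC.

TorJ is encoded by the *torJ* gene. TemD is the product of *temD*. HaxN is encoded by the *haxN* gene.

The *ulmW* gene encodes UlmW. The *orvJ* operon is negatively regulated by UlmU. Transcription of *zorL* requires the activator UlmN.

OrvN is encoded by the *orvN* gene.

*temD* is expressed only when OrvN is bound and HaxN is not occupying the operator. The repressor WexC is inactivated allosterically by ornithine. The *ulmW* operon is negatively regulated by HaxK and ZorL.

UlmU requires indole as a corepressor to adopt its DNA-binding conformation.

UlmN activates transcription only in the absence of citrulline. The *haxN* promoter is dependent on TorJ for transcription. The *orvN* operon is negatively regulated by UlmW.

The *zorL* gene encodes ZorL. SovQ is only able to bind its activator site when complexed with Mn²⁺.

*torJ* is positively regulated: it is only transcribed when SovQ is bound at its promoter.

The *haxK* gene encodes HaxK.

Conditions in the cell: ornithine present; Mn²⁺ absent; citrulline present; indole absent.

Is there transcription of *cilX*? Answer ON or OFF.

OFF

Ornithine is present, so WexC is inactive.
With no repressor bound, *haxK* is transcribed.
So HaxK is produced and active.
Citrulline is present, so UlmN is inactive.
Required activator UlmN is absent, so *zorL* is not transcribed.
So ZorL is not produced.
With repressor HaxK bound, *ulmW* is not transcribed.
So UlmW is not produced.
With no repressor bound, *orvN* is transcribed.
So OrvN is produced and active.
Mn²⁺ is absent, so SovQ is inactive.
Required activator SovQ is absent, so *torJ* is not transcribed.
So TorJ is not produced.
Required activator TorJ is absent, so *haxN* is not transcribed.
So HaxN is not produced.
No repressor is bound and OrvN is active, so *temD* is transcribed.
So TemD is produced and active.
With repressor TemD bound, *cilX* is not transcribed.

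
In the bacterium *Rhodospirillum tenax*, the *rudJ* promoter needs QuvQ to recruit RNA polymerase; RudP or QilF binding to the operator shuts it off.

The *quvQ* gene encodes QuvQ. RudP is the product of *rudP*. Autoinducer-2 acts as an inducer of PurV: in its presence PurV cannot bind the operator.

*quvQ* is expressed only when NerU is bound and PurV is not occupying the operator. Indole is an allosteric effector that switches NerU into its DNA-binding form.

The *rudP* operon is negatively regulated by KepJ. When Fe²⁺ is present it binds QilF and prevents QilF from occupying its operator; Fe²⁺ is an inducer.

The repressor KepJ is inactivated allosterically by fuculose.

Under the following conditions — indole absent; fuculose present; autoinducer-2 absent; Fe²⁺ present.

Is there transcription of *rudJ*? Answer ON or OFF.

OFF

Fuculose is present, so KepJ is inactive.
With no repressor bound, *rudP* is transcribed.
So RudP is produced and active.
Autoinducer-2 is absent, so PurV is active.
Indole is absent, so NerU is inactive.
With repressor PurV bound, *quvQ* is not transcribed.
So QuvQ is not produced.
Fe²⁺ is present, so QilF is inactive.
With repressor RudP bound, *rudJ* is not transcribed.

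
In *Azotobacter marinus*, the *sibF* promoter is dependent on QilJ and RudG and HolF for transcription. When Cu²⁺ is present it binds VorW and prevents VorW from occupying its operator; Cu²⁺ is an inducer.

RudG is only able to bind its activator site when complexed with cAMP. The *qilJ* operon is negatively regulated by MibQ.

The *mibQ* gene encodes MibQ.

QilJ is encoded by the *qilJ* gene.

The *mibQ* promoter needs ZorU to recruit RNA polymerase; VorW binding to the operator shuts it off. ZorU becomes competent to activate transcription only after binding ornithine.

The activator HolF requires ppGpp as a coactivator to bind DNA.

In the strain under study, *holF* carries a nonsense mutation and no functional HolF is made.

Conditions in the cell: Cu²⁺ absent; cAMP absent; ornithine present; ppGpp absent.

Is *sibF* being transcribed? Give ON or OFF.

OFF

Ornithine is present, so ZorU is active.
Cu²⁺ is absent, so VorW is active.
With repressor VorW bound, *mibQ* is not transcribed.
So MibQ is not produced.
With no repressor bound, *qilJ* is transcribed.
So QilJ is produced and active.
cAMP is absent, so RudG is inactive.
HolF is non-functional in this strain, so it has no effect.
Required activator RudG is absent, so *sibF* is not transcribed.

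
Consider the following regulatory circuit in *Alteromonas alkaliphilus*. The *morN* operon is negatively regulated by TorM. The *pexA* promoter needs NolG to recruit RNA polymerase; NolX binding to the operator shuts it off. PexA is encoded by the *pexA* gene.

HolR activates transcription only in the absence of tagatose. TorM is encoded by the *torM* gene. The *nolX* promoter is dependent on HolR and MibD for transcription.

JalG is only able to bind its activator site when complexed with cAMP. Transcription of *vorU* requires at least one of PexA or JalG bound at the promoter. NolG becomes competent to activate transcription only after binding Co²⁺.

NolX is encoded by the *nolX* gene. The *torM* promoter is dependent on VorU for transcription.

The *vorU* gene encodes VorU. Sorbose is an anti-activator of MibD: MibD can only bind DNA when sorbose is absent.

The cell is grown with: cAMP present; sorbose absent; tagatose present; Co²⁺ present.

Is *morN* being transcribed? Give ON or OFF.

OFF

Tagatose is present, so HolR is inactive.
Sorbose is absent, so MibD is active.
Required activator HolR is absent, so *nolX* is not transcribed.
So NolX is not produced.
Co²⁺ is present, so NolG is active.
No repressor is bound and NolG is active, so *pexA* is transcribed.
So PexA is produced and active.
cAMP is present, so JalG is active.
Activator PexA is present, so *vorU* is transcribed.
So VorU is produced and active.
No repressor is bound and VorU is active, so *torM* is transcribed.
So TorM is produced and active.
With repressor TorM bound, *morN* is not transcribed.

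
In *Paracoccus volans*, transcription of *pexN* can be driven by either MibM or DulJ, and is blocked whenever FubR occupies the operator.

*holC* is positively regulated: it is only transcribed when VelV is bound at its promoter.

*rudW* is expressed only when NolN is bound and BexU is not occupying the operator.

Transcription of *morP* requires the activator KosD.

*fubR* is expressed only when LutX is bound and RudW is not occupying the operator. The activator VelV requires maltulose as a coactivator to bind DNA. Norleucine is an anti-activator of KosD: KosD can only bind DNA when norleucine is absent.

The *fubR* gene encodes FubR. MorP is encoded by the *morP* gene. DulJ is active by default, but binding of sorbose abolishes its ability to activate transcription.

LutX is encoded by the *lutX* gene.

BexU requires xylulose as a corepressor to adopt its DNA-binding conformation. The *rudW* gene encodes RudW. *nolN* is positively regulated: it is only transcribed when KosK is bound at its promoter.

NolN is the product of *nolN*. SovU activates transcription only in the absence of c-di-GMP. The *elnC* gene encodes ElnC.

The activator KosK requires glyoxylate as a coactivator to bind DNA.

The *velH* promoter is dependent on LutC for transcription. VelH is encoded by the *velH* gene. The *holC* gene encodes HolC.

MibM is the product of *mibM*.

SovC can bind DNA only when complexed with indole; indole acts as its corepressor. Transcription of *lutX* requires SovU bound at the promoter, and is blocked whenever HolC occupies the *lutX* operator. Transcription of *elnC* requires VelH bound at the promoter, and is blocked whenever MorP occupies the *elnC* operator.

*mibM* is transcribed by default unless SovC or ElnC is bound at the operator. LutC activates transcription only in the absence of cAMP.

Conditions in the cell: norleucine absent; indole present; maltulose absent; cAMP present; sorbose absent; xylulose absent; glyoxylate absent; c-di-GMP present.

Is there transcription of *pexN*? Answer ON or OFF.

ON

Indole is present, so SovC is active.
Norleucine is absent, so KosD is active.
No repressor is bound and KosD is active, so *morP* is transcribed.
So MorP is produced and active.
cAMP is present, so LutC is inactive.
Required activator LutC is absent, so *velH* is not transcribed.
So VelH is not produced.
With repressor MorP bound, *elnC* is not transcribed.
So ElnC is not produced.
With repressor SovC bound, *mibM* is not transcribed.
So MibM is not produced.
c-di-GMP is present, so SovU is inactive.
Maltulose is absent, so VelV is inactive.
Required activator VelV is absent, so *holC* is not transcribed.
So HolC is not produced.
Required activator SovU is absent, so *lutX* is not transcribed.
So LutX is not produced.
Glyoxylate is absent, so KosK is inactive.
Required activator KosK is absent, so *nolN* is not transcribed.
So NolN is not produced.
Xylulose is absent, so BexU is inactive.
Required activator NolN is absent, so *rudW* is not transcribed.
So RudW is not produced.
Required activator LutX is absent, so *fubR* is not transcribed.
So FubR is not produced.
Sorbose is absent, so DulJ is active.
Activator DulJ is present, so *pexN* is transcribed.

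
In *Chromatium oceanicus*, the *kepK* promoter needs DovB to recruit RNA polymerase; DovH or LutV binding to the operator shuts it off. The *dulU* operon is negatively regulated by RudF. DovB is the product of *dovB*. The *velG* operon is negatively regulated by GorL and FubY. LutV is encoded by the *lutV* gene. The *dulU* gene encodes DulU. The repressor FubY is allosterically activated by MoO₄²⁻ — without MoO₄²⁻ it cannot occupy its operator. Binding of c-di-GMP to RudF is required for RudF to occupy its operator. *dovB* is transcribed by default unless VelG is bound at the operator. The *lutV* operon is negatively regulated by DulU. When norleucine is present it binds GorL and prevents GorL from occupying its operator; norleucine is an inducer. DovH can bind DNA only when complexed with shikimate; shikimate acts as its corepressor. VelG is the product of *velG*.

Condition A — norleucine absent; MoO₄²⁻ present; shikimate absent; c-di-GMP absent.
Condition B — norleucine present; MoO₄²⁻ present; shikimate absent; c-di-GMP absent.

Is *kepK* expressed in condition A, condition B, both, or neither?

both

Condition A:
Norleucine is absent, so GorL is active.
MoO₄²⁻ is present, so FubY is active.
With repressor GorL bound, *velG* is not transcribed.
So VelG is not produced.
With no repressor bound, *dovB* is transcribed.
So DovB is produced and active.
Shikimate is absent, so DovH is inactive.
c-di-GMP is absent, so RudF is inactive.
With no repressor bound, *dulU* is transcribed.
So DulU is produced and active.
With repressor DulU bound, *lutV* is not transcribed.
So LutV is not produced.
No repressor is bound and DovB is active, so *kepK* is transcribed.
→ *kepK* is ON in A.
Condition B:
Norleucine is present, so GorL is inactive.
MoO₄²⁻ is present, so FubY is active.
With repressor FubY bound, *velG* is not transcribed.
So VelG is not produced.
With no repressor bound, *dovB* is transcribed.
So DovB is produced and active.
Shikimate is absent, so DovH is inactive.
c-di-GMP is absent, so RudF is inactive.
With no repressor bound, *dulU* is transcribed.
So DulU is produced and active.
With repressor DulU bound, *lutV* is not transcribed.
So LutV is not produced.
No repressor is bound and DovB is active, so *kepK* is transcribed.
→ *kepK* is ON in B.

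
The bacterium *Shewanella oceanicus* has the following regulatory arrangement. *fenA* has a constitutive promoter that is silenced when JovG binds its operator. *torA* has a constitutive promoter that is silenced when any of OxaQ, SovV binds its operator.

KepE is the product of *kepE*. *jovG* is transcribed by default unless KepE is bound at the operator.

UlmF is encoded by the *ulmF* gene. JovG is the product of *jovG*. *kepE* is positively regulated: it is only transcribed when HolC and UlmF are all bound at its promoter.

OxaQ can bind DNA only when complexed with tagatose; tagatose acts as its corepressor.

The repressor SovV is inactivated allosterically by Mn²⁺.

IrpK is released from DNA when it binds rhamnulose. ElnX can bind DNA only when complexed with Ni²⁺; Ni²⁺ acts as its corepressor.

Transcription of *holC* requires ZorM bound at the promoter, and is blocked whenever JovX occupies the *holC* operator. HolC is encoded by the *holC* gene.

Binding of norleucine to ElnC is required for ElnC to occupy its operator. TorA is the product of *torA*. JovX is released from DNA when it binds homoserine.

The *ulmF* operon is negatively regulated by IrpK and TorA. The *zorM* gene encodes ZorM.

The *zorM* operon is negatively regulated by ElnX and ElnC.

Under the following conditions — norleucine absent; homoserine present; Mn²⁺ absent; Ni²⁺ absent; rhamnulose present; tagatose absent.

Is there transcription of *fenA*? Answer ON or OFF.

Ni²⁺ is absent, so ElnX is inactive.
Norleucine is absent, so ElnC is inactive.
With no repressor bound, *zorM* is transcribed.
So ZorM is produced and active.
Homoserine is present, so JovX is inactive.
No repressor is bound and ZorM is active, so *holC* is transcribed.
So HolC is produced and active.
Rhamnulose is present, so IrpK is inactive.
Tagatose is absent, so OxaQ is inactive.
Mn²⁺ is absent, so SovV is active.
With repressor SovV bound, *torA* is not transcribed.
So TorA is not produced.
With no repressor bound, *ulmF* is transcribed.
So UlmF is produced and active.
No repressor is bound and HolC and UlmF are active, so *kepE* is transcribed.
So KepE is produced and active.
With repressor KepE bound, *jovG* is not transcribed.
So JovG is not produced.
With no repressor bound, *fenA* is transcribed.

ON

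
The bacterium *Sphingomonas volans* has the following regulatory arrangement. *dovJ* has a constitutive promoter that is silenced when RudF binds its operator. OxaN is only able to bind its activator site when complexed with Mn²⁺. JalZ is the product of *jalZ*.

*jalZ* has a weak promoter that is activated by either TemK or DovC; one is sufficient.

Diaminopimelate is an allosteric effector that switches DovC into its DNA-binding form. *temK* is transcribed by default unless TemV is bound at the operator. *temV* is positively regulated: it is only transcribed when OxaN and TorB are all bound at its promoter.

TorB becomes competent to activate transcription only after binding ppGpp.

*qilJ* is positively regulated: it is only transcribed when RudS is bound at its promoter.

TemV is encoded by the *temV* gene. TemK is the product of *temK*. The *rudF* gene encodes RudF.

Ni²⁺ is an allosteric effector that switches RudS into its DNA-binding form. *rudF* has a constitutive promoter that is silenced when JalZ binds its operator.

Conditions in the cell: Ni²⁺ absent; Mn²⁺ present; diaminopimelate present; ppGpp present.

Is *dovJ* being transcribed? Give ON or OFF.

Mn²⁺ is present, so OxaN is active.
ppGpp is present, so TorB is active.
No repressor is bound and OxaN and TorB are active, so *temV* is transcribed.
So TemV is produced and active.
With repressor TemV bound, *temK* is not transcribed.
So TemK is not produced.
Diaminopimelate is present, so DovC is active.
Activator DovC is present, so *jalZ* is transcribed.
So JalZ is produced and active.
With repressor JalZ bound, *rudF* is not transcribed.
So RudF is not produced.
With no repressor bound, *dovJ* is transcribed.

ON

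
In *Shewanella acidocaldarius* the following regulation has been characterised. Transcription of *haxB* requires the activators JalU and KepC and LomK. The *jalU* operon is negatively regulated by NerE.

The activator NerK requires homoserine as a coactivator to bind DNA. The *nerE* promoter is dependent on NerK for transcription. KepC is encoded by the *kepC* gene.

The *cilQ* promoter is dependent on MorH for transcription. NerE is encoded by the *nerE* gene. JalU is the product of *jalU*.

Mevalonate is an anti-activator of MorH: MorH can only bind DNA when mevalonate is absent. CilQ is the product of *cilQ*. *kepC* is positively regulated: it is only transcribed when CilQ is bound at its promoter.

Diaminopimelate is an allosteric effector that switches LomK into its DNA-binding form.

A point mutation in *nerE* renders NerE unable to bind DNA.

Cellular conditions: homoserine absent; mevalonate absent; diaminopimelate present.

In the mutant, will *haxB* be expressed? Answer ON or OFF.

NerE is non-functional in this strain, so it has no effect.
With no repressor bound, *jalU* is transcribed.
So JalU is produced and active.
Mevalonate is absent, so MorH is active.
No repressor is bound and MorH is active, so *cilQ* is transcribed.
So CilQ is produced and active.
No repressor is bound and CilQ is active, so *kepC* is transcribed.
So KepC is produced and active.
Diaminopimelate is present, so LomK is active.
No repressor is bound and JalU and KepC and LomK are active, so *haxB* is transcribed.

ON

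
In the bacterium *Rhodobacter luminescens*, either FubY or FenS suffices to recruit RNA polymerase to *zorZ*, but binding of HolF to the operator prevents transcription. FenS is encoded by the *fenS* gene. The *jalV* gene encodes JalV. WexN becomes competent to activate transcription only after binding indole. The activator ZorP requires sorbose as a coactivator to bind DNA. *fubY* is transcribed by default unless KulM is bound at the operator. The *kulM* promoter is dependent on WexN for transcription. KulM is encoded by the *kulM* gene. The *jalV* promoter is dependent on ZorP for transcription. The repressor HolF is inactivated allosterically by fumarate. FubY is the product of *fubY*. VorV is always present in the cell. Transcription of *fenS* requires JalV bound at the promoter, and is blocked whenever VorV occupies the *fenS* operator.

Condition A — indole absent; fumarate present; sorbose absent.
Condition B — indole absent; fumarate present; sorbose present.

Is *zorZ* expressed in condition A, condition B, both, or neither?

both

Condition A:
Indole is absent, so WexN is inactive.
Required activator WexN is absent, so *kulM* is not transcribed.
So KulM is not produced.
With no repressor bound, *fubY* is transcribed.
So FubY is produced and active.
Fumarate is present, so HolF is inactive.
VorV is produced constitutively and is active.
Sorbose is absent, so ZorP is inactive.
Required activator ZorP is absent, so *jalV* is not transcribed.
So JalV is not produced.
With repressor VorV bound, *fenS* is not transcribed.
So FenS is not produced.
Activator FubY is present, so *zorZ* is transcribed.
→ *zorZ* is ON in A.
Condition B:
Indole is absent, so WexN is inactive.
Required activator WexN is absent, so *kulM* is not transcribed.
So KulM is not produced.
With no repressor bound, *fubY* is transcribed.
So FubY is produced and active.
Fumarate is present, so HolF is inactive.
VorV is produced constitutively and is active.
Sorbose is present, so ZorP is active.
No repressor is bound and ZorP is active, so *jalV* is transcribed.
So JalV is produced and active.
With repressor VorV bound, *fenS* is not transcribed.
So FenS is not produced.
Activator FubY is present, so *zorZ* is transcribed.
→ *zorZ* is ON in B.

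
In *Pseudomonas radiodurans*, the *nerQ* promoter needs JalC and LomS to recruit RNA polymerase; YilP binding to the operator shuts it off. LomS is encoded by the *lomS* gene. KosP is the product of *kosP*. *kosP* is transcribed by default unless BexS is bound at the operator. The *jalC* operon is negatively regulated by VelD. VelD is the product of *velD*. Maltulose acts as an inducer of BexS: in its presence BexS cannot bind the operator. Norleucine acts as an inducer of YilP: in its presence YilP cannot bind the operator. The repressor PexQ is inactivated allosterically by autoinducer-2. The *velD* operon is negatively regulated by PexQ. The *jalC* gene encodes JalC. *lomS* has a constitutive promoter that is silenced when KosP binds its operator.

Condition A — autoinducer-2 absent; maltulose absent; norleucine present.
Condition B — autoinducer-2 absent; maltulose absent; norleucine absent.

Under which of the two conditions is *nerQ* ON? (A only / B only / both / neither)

A only

Condition A:
Autoinducer-2 is absent, so PexQ is active.
With repressor PexQ bound, *velD* is not transcribed.
So VelD is not produced.
With no repressor bound, *jalC* is transcribed.
So JalC is produced and active.
Maltulose is absent, so BexS is active.
With repressor BexS bound, *kosP* is not transcribed.
So KosP is not produced.
With no repressor bound, *lomS* is transcribed.
So LomS is produced and active.
Norleucine is present, so YilP is inactive.
No repressor is bound and JalC and LomS are active, so *nerQ* is transcribed.
→ *nerQ* is ON in A.
Condition B:
Autoinducer-2 is absent, so PexQ is active.
With repressor PexQ bound, *velD* is not transcribed.
So VelD is not produced.
With no repressor bound, *jalC* is transcribed.
So JalC is produced and active.
Maltulose is absent, so BexS is active.
With repressor BexS bound, *kosP* is not transcribed.
So KosP is not produced.
With no repressor bound, *lomS* is transcribed.
So LomS is produced and active.
Norleucine is absent, so YilP is active.
With repressor YilP bound, *nerQ* is not transcribed.
→ *nerQ* is OFF in B.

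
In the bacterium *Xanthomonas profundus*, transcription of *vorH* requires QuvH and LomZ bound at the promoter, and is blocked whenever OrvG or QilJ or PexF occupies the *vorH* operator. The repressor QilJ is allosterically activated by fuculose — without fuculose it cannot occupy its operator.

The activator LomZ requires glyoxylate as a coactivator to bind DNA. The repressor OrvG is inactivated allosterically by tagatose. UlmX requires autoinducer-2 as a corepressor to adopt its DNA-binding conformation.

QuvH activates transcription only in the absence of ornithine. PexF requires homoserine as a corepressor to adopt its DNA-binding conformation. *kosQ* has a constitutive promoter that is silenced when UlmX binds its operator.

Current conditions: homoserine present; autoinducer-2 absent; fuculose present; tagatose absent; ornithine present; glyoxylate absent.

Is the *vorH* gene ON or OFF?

Tagatose is absent, so OrvG is active.
Fuculose is present, so QilJ is active.
Ornithine is present, so QuvH is inactive.
Homoserine is present, so PexF is active.
Glyoxylate is absent, so LomZ is inactive.
With repressor OrvG bound, *vorH* is not transcribed.

OFF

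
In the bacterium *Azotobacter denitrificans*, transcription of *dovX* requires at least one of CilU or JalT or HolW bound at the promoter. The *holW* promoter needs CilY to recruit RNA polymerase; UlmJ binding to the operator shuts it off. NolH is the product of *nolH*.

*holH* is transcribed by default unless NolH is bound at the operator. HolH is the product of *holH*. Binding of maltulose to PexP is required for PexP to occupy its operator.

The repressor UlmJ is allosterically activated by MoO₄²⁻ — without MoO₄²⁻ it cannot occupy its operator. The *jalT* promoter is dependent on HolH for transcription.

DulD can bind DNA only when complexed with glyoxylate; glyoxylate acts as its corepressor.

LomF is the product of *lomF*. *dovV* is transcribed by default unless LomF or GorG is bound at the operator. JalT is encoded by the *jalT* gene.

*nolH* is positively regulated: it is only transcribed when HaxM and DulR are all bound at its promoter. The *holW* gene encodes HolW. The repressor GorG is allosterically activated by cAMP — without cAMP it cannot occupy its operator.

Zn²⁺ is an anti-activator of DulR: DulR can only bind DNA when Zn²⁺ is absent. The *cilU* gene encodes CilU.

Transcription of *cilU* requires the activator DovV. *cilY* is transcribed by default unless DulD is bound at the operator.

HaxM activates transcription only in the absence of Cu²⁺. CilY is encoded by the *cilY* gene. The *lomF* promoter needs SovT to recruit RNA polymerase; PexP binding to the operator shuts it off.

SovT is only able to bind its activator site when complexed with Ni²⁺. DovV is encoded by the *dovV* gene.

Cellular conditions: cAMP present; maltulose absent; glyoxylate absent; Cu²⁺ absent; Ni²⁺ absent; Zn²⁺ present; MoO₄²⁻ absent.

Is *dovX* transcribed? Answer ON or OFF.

ON

Ni²⁺ is absent, so SovT is inactive.
Maltulose is absent, so PexP is inactive.
Required activator SovT is absent, so *lomF* is not transcribed.
So LomF is not produced.
cAMP is present, so GorG is active.
With repressor GorG bound, *dovV* is not transcribed.
So DovV is not produced.
Required activator DovV is absent, so *cilU* is not transcribed.
So CilU is not produced.
Cu²⁺ is absent, so HaxM is active.
Zn²⁺ is present, so DulR is inactive.
Required activator DulR is absent, so *nolH* is not transcribed.
So NolH is not produced.
With no repressor bound, *holH* is transcribed.
So HolH is produced and active.
No repressor is bound and HolH is active, so *jalT* is transcribed.
So JalT is produced and active.
MoO₄²⁻ is absent, so UlmJ is inactive.
Glyoxylate is absent, so DulD is inactive.
With no repressor bound, *cilY* is transcribed.
So CilY is produced and active.
No repressor is bound and CilY is active, so *holW* is transcribed.
So HolW is produced and active.
Activator JalT is present, so *dovX* is transcribed.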